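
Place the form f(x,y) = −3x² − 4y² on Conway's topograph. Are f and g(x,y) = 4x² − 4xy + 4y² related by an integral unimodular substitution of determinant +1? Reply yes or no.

D₁ = -48, D₂ = -48
f is negative-definite; reduce −f:
−f: reduced (well bottom): (3,0,4) with a≤c, −a<b≤a
flip sign back: reduced form of f is (-3,0,-4)
g: translate: b→4 (≡-4 mod 8), so (4,-4,4)→(4,4,4)
g: reduced (well bottom): (4,4,4) with a≤c, −a<b≤a
reduced forms (-3, 0, -4) vs (4, 4, 4) ⇒ inequivalent

no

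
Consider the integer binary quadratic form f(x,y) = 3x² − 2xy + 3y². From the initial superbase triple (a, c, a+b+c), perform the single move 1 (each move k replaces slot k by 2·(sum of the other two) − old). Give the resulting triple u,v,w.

start (3,3,4) = (f(1,0),f(0,1),f(1,1))
replace slot 1: 2·(3+4) − 3 = 11 → (11,3,4)

11,3,4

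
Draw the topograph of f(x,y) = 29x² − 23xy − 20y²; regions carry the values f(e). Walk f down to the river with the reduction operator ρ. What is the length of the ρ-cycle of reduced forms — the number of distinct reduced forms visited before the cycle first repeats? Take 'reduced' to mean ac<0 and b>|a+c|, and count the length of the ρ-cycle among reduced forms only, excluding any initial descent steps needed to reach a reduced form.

D = 2849, ⌊√D⌋ = 53
descent: ρ → (-20,23,29)  [lands on river]
river: ρ → (29,35,-14)
river: ρ → (-14,49,8)
river: ρ → (8,47,-20)
river: ρ → (-20,33,22)
river: ρ → (22,11,-31)
river: ρ → (-31,51,2)
river: ρ → (2,53,-5)
river: ρ → (-5,47,32)
river: ρ → (32,17,-20)
ρ-cycle length = 10 (tail of 1 descent step not counted)

10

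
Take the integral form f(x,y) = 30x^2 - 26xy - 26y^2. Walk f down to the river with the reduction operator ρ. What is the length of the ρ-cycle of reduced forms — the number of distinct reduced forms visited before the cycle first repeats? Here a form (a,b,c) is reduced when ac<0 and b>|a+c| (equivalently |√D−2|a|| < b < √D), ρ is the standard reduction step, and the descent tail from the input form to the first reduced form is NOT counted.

D = 3796, ⌊√D⌋ = 61
descent: ρ → (-26,26,30)  [lands on river]
river: ρ → (30,34,-22)
river: ρ → (-22,54,10)
river: ρ → (10,46,-42)
river: ρ → (-42,38,14)
river: ρ → (14,46,-30)
river: ρ → (-30,14,30)
river: ρ → (30,46,-14)
river: ρ → (-14,38,42)
river: ρ → (42,46,-10)
river: ρ → (-10,54,22)
river: ρ → (22,34,-30)
river: ρ → (-30,26,26)
river: ρ → (26,26,-30)
river: ρ → (-30,34,22)
river: ρ → (22,54,-10)
river: ρ → (-10,46,42)
river: ρ → (42,38,-14)
river: ρ → (-14,46,30)
river: ρ → (30,14,-30)
river: ρ → (-30,46,14)
river: ρ → (14,38,-42)
river: ρ → (-42,46,10)
river: ρ → (10,54,-22)
river: ρ → (-22,34,30)
river: ρ → (30,26,-26)
ρ-cycle length = 26 (tail of 1 descent step not counted)

26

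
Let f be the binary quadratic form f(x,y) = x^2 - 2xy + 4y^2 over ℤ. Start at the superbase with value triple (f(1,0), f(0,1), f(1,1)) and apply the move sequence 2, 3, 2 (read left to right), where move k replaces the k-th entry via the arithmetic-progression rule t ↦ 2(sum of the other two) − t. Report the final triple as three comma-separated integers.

start (1,4,3) = (f(1,0),f(0,1),f(1,1))
replace slot 2: 2·(1+3) − 4 = 4 → (1,4,3)
replace slot 3: 2·(1+4) − 3 = 7 → (1,4,7)
replace slot 2: 2·(1+7) − 4 = 12 → (1,12,7)

1,12,7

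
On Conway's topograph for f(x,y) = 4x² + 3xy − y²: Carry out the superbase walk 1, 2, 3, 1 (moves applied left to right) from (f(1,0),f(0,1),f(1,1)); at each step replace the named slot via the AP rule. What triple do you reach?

start (4,-1,6) = (f(1,0),f(0,1),f(1,1))
replace slot 1: 2·((-1)+6) − 4 = 6 → (6,-1,6)
replace slot 2: 2·(6+6) − (-1) = 25 → (6,25,6)
replace slot 3: 2·(6+25) − 6 = 56 → (6,25,56)
replace slot 1: 2·(25+56) − 6 = 156 → (156,25,56)

156,25,56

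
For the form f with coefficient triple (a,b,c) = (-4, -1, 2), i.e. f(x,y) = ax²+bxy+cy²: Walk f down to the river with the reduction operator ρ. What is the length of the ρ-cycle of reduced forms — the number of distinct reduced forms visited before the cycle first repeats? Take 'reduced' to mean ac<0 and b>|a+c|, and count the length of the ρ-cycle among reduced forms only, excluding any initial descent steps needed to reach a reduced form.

D = 33, ⌊√D⌋ = 5
descent: ρ → (2,5,-1)  [lands on river]
river: ρ → (-1,5,2)
river: ρ → (2,3,-3)
river: ρ → (-3,3,2)
ρ-cycle length = 4 (tail of 1 descent step not counted)

4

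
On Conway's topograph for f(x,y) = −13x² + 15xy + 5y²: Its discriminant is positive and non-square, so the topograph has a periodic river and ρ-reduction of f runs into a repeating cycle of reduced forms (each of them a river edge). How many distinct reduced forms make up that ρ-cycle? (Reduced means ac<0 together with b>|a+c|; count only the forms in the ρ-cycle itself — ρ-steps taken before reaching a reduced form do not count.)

D = 485, ⌊√D⌋ = 22
river: ρ → (5,15,-13)
river: ρ → (-13,11,7)
river: ρ → (7,17,-7)
river: ρ → (-7,11,13)
river: ρ → (13,15,-5)
river: ρ → (-5,15,13)
river: ρ → (13,11,-7)
river: ρ → (-7,17,7)
river: ρ → (7,11,-13)
river: ρ → (-13,15,5)
ρ-cycle length = 10 (tail of 0 descent steps not counted)

10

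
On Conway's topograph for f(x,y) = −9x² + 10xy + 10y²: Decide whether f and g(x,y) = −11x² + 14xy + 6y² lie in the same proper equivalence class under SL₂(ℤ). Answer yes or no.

D₁ = 460, D₂ = 460
river cycle of f (length 10): (10, 10, -9), (-9, 8, 11), (11, 14, -6), (-6, 10, 15), (15, 20, -1), (-1, 20, 15), (15, 10, -6), (-6, 14, 11), (11, 8, -9), (-9, 10, 10)
river cycle of g (length 10): (6, 10, -15), (-15, 20, 1), (1, 20, -15), (-15, 10, 6), (6, 14, -11), (-11, 8, 9), (9, 10, -10), (-10, 10, 9), (9, 8, -11), (-11, 14, 6)
cycles differ ⇒ inequivalent

no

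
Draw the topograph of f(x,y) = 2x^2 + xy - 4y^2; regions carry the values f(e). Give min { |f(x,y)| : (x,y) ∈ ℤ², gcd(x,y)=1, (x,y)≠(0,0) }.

descent: ρ → (-4,-1,2)
descent: ρ → (2,5,-1)  [lands on river]
river: ρ → (-1,5,2)
river: ρ → (2,3,-3)
river: ρ → (-3,3,2)
closes: descent 2, river 4
min |a| on river = 1

1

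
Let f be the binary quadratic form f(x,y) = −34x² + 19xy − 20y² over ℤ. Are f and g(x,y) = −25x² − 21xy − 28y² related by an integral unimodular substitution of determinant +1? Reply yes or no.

D₁ = -2359, D₂ = -2359
f is negative-definite; reduce −f:
−f: flip: (34,-19,20)→(20,19,34)
−f: reduced (well bottom): (20,19,34) with a≤c, −a<b≤a
flip sign back: reduced form of f is (-20,-19,-34)
g is negative-definite; reduce −g:
−g: reduced (well bottom): (25,21,28) with a≤c, −a<b≤a
flip sign back: reduced form of g is (-25,-21,-28)
reduced forms (-20, -19, -34) vs (-25, -21, -28) ⇒ inequivalent

no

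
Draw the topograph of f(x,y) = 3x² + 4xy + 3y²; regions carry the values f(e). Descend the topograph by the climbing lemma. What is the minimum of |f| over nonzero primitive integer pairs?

translate: b→-2 (≡4 mod 6), so (3,4,3)→(3,-2,2)
flip: (3,-2,2)→(2,2,3)
reduced (well bottom): (2,2,3) with a≤c, −a<b≤a
well minimum = a = 2

2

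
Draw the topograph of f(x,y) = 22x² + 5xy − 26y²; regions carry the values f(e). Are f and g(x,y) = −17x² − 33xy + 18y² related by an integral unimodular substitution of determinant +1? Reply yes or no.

D₁ = 2313, D₂ = 2313
river cycle of f (length 12): (-26, 47, 1), (1, 47, -26), (-26, 5, 22), (22, 39, -9), (-9, 33, 34), (34, 35, -8), (-8, 45, 9), (9, 45, -8), (-8, 35, 34), (34, 33, -9), … (2 more)
river cycle of g (length 14): (18, 33, -17), (-17, 35, 16), (16, 29, -23), (-23, 17, 22), (22, 27, -18), (-18, 45, 4), (4, 43, -29), (-29, 15, 18), (18, 21, -26), (-26, 31, 13), … (4 more)
cycles differ ⇒ inequivalent

no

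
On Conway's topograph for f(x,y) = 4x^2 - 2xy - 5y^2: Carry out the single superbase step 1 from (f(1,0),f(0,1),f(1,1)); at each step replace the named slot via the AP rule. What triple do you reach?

start (4,-5,-3) = (f(1,0),f(0,1),f(1,1))
replace slot 1: 2·((-5)+(-3)) − 4 = -20 → (-20,-5,-3)

-20,-5,-3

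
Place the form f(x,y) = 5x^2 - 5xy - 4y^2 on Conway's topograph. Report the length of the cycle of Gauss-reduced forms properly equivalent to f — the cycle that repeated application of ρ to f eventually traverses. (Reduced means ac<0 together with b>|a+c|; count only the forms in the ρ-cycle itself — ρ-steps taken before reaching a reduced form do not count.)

D = 105, ⌊√D⌋ = 10
descent: ρ → (-4,5,5)  [lands on river]
river: ρ → (5,5,-4)
river: ρ → (-4,3,6)
river: ρ → (6,9,-1)
river: ρ → (-1,9,6)
river: ρ → (6,3,-4)
ρ-cycle length = 6 (tail of 1 descent step not counted)

6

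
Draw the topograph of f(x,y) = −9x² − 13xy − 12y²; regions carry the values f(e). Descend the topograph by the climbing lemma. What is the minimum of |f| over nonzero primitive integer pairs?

translate: b→-5 (≡13 mod 18), so (9,13,12)→(9,-5,8)
flip: (9,-5,8)→(8,5,9)
reduced (well bottom): (8,5,9) with a≤c, −a<b≤a
well minimum |f| = |-8| = 8 (negative-definite)

8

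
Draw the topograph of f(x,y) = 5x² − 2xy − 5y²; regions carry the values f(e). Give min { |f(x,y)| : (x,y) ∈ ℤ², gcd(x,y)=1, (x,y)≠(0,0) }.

descent: ρ → (-5,2,5)  [lands on river]
river: ρ → (5,8,-2)
river: ρ → (-2,8,5)
river: ρ → (5,2,-5)
river: ρ → (-5,8,2)
river: ρ → (2,8,-5)
closes: descent 1, river 6
min |a| on river = 2

2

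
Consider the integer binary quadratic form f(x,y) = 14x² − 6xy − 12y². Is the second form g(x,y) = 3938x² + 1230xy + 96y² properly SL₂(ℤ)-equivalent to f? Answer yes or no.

D₁ = 708, D₂ = 708
river cycle of f (length 12): (-12, 6, 14), (14, 22, -4), (-4, 26, 2), (2, 26, -4), (-4, 22, 14), (14, 6, -12), (-12, 18, 8), (8, 14, -16), (-16, 18, 6), (6, 18, -16), … (2 more)
river cycle of g (length 12): (14, 22, -4), (-4, 26, 2), (2, 26, -4), (-4, 22, 14), (14, 6, -12), (-12, 18, 8), (8, 14, -16), (-16, 18, 6), (6, 18, -16), (-16, 14, 8), … (2 more)
cycles coincide ⇒ equivalent

yes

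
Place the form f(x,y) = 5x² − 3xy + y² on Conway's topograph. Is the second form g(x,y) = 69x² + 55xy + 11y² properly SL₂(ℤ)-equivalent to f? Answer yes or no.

D₁ = -11, D₂ = -11
f: flip: (5,-3,1)→(1,3,5)
f: translate: b→1 (≡3 mod 2), so (1,3,5)→(1,1,3)
f: reduced (well bottom): (1,1,3) with a≤c, −a<b≤a
g: flip: (69,55,11)→(11,-55,69)
g: translate: b→11 (≡-55 mod 22), so (11,-55,69)→(11,11,3)
g: flip: (11,11,3)→(3,-11,11)
g: translate: b→1 (≡-11 mod 6), so (3,-11,11)→(3,1,1)
g: flip: (3,1,1)→(1,-1,3)
g: translate: b→1 (≡-1 mod 2), so (1,-1,3)→(1,1,3)
g: reduced (well bottom): (1,1,3) with a≤c, −a<b≤a
reduced forms (1, 1, 3) vs (1, 1, 3) ⇒ equivalent

yes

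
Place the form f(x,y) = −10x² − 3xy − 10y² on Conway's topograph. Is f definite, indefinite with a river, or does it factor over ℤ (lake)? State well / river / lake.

D = b²−4ac = (-3)² − 4·(-10)·(-10) = -391
D < 0 ⇒ definite ⇒ every region one sign ⇒ single well

well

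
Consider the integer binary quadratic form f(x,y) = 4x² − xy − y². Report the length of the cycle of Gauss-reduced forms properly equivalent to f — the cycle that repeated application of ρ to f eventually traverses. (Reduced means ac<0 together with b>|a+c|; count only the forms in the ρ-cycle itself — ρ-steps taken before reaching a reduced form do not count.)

D = 17, ⌊√D⌋ = 4
descent: ρ → (-1,3,2)  [lands on river]
river: ρ → (2,1,-2)
river: ρ → (-2,3,1)
river: ρ → (1,3,-2)
river: ρ → (-2,1,2)
river: ρ → (2,3,-1)
ρ-cycle length = 6 (tail of 1 descent step not counted)

6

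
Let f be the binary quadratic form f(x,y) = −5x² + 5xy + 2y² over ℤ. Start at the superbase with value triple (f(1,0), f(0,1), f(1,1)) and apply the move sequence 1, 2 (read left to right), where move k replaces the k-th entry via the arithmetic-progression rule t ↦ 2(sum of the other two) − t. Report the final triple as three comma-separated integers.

start (-5,2,2) = (f(1,0),f(0,1),f(1,1))
replace slot 1: 2·(2+2) − (-5) = 13 → (13,2,2)
replace slot 2: 2·(13+2) − 2 = 28 → (13,28,2)

13,28,2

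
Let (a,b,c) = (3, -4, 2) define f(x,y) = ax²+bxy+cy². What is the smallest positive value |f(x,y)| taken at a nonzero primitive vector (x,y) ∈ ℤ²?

translate: b→2 (≡-4 mod 6), so (3,-4,2)→(3,2,1)
flip: (3,2,1)→(1,-2,3)
translate: b→0 (≡-2 mod 2), so (1,-2,3)→(1,0,2)
reduced (well bottom): (1,0,2) with a≤c, −a<b≤a
well minimum = a = 1

1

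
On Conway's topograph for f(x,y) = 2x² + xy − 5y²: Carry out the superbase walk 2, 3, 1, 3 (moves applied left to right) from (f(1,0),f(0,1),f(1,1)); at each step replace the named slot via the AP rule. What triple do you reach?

start (2,-5,-2) = (f(1,0),f(0,1),f(1,1))
replace slot 2: 2·(2+(-2)) − (-5) = 5 → (2,5,-2)
replace slot 3: 2·(2+5) − (-2) = 16 → (2,5,16)
replace slot 1: 2·(5+16) − 2 = 40 → (40,5,16)
replace slot 3: 2·(40+5) − 16 = 74 → (40,5,74)

40,5,74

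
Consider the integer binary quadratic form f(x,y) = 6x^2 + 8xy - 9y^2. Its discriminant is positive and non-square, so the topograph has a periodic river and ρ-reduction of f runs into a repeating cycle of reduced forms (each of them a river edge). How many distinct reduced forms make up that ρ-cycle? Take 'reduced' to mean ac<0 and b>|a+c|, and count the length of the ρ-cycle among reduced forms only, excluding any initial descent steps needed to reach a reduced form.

D = 280, ⌊√D⌋ = 16
river: ρ → (-9,10,5)
river: ρ → (5,10,-9)
river: ρ → (-9,8,6)
river: ρ → (6,16,-1)
river: ρ → (-1,16,6)
river: ρ → (6,8,-9)
ρ-cycle length = 6 (tail of 0 descent steps not counted)

6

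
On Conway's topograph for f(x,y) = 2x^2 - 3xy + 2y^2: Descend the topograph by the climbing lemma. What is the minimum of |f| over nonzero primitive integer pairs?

translate: b→1 (≡-3 mod 4), so (2,-3,2)→(2,1,1)
flip: (2,1,1)→(1,-1,2)
translate: b→1 (≡-1 mod 2), so (1,-1,2)→(1,1,2)
reduced (well bottom): (1,1,2) with a≤c, −a<b≤a
well minimum = a = 1

1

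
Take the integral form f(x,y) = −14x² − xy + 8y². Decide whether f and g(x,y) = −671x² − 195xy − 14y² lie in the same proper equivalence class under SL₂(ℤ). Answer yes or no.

D₁ = 449, D₂ = 449
river cycle of f (length 38): (8, 17, -5), (-5, 13, 14), (14, 15, -4), (-4, 17, 10), (10, 3, -11), (-11, 19, 2), (2, 21, -1), (-1, 21, 2), (2, 19, -11), (-11, 3, 10), … (28 more)
river cycle of g (length 38): (8, 17, -5), (-5, 13, 14), (14, 15, -4), (-4, 17, 10), (10, 3, -11), (-11, 19, 2), (2, 21, -1), (-1, 21, 2), (2, 19, -11), (-11, 3, 10), … (28 more)
cycles coincide ⇒ equivalent

yes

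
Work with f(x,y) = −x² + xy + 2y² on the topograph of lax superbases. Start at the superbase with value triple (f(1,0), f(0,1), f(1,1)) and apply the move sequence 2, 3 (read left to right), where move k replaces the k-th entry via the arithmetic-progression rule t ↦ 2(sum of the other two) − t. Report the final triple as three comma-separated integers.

start (-1,2,2) = (f(1,0),f(0,1),f(1,1))
replace slot 2: 2·((-1)+2) − 2 = 0 → (-1,0,2)
replace slot 3: 2·((-1)+0) − 2 = -4 → (-1,0,-4)

-1,0,-4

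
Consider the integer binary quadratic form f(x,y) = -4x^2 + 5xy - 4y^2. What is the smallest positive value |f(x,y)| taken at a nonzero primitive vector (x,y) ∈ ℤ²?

translate: b→3 (≡-5 mod 8), so (4,-5,4)→(4,3,3)
flip: (4,3,3)→(3,-3,4)
translate: b→3 (≡-3 mod 6), so (3,-3,4)→(3,3,4)
reduced (well bottom): (3,3,4) with a≤c, −a<b≤a
well minimum |f| = |-3| = 3 (negative-definite)

3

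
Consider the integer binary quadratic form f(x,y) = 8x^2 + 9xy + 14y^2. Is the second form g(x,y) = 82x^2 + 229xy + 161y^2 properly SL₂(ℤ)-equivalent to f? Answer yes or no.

D₁ = -367, D₂ = -367
f: translate: b→-7 (≡9 mod 16), so (8,9,14)→(8,-7,13)
f: reduced (well bottom): (8,-7,13) with a≤c, −a<b≤a
g: translate: b→65 (≡229 mod 164), so (82,229,161)→(82,65,14)
g: flip: (82,65,14)→(14,-65,82)
g: translate: b→-9 (≡-65 mod 28), so (14,-65,82)→(14,-9,8)
g: flip: (14,-9,8)→(8,9,14)
g: translate: b→-7 (≡9 mod 16), so (8,9,14)→(8,-7,13)
g: reduced (well bottom): (8,-7,13) with a≤c, −a<b≤a
reduced forms (8, -7, 13) vs (8, -7, 13) ⇒ equivalent

yes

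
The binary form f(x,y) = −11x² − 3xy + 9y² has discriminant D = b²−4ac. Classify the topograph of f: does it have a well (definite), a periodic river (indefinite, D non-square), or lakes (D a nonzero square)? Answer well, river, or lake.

D = b²−4ac = (-3)² − 4·(-11)·9 = 405
D > 0 non-square ⇒ indefinite ⇒ periodic river

river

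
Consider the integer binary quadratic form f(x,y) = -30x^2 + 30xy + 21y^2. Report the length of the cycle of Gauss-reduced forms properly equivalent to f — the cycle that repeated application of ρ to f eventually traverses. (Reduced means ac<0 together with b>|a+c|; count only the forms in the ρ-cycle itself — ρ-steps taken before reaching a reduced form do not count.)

D = 3420, ⌊√D⌋ = 58
river: ρ → (21,54,-6)
river: ρ → (-6,54,21)
river: ρ → (21,30,-30)
river: ρ → (-30,30,21)
ρ-cycle length = 4 (tail of 0 descent steps not counted)

4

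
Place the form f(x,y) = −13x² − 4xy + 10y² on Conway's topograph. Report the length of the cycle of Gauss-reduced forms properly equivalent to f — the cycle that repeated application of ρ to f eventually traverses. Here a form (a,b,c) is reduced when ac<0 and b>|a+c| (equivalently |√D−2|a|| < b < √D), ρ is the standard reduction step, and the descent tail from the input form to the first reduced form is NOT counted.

D = 536, ⌊√D⌋ = 23
descent: ρ → (10,4,-13)  [lands on river]
river: ρ → (-13,22,1)
river: ρ → (1,22,-13)
river: ρ → (-13,4,10)
river: ρ → (10,16,-7)
river: ρ → (-7,12,14)
river: ρ → (14,16,-5)
river: ρ → (-5,14,17)
river: ρ → (17,20,-2)
river: ρ → (-2,20,17)
river: ρ → (17,14,-5)
river: ρ → (-5,16,14)
river: ρ → (14,12,-7)
river: ρ → (-7,16,10)
ρ-cycle length = 14 (tail of 1 descent step not counted)

14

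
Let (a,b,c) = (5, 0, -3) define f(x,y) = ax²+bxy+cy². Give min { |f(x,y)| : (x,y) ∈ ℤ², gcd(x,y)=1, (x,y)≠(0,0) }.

descent: ρ → (-3,6,2)  [lands on river]
river: ρ → (2,6,-3)
closes: descent 1, river 2
min |a| on river = 2

2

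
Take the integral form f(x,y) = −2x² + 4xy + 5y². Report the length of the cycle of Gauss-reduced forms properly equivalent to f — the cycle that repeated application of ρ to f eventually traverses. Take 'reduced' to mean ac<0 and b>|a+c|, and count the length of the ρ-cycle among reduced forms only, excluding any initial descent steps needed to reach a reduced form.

D = 56, ⌊√D⌋ = 7
river: ρ → (5,6,-1)
river: ρ → (-1,6,5)
river: ρ → (5,4,-2)
river: ρ → (-2,4,5)
ρ-cycle length = 4 (tail of 0 descent steps not counted)

4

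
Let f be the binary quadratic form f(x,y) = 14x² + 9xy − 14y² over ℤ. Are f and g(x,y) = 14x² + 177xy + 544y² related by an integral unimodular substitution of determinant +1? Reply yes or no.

D₁ = 865, D₂ = 865
river cycle of f (length 42): (-14, 19, 9), (9, 17, -16), (-16, 15, 10), (10, 25, -6), (-6, 23, 14), (14, 5, -15), (-15, 25, 4), (4, 23, -21), (-21, 19, 6), (6, 29, -1), … (32 more)
river cycle of g (length 42): (14, 9, -14), (-14, 19, 9), (9, 17, -16), (-16, 15, 10), (10, 25, -6), (-6, 23, 14), (14, 5, -15), (-15, 25, 4), (4, 23, -21), (-21, 19, 6), … (32 more)
cycles coincide ⇒ equivalent

yes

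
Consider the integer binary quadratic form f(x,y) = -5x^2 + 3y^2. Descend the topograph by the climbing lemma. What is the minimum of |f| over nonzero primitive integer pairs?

descent: ρ → (3,6,-2)  [lands on river]
river: ρ → (-2,6,3)
closes: descent 1, river 2
min |a| on river = 2

2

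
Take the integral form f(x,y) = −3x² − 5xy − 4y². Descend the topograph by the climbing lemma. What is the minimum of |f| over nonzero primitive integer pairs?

translate: b→-1 (≡5 mod 6), so (3,5,4)→(3,-1,2)
flip: (3,-1,2)→(2,1,3)
reduced (well bottom): (2,1,3) with a≤c, −a<b≤a
well minimum |f| = |-2| = 2 (negative-definite)

2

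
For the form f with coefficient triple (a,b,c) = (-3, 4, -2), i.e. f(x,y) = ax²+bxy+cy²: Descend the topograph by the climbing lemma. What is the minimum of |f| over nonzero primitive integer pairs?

translate: b→2 (≡-4 mod 6), so (3,-4,2)→(3,2,1)
flip: (3,2,1)→(1,-2,3)
translate: b→0 (≡-2 mod 2), so (1,-2,3)→(1,0,2)
reduced (well bottom): (1,0,2) with a≤c, −a<b≤a
well minimum |f| = |-1| = 1 (negative-definite)

1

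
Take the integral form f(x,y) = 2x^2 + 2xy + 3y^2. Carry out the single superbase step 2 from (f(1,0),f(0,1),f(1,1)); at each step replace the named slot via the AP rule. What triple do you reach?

start (2,3,7) = (f(1,0),f(0,1),f(1,1))
replace slot 2: 2·(2+7) − 3 = 15 → (2,15,7)

2,15,7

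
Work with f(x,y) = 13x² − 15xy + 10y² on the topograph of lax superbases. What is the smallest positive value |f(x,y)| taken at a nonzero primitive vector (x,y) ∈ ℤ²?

translate: b→11 (≡-15 mod 26), so (13,-15,10)→(13,11,8)
flip: (13,11,8)→(8,-11,13)
translate: b→5 (≡-11 mod 16), so (8,-11,13)→(8,5,10)
reduced (well bottom): (8,5,10) with a≤c, −a<b≤a
well minimum = a = 8

8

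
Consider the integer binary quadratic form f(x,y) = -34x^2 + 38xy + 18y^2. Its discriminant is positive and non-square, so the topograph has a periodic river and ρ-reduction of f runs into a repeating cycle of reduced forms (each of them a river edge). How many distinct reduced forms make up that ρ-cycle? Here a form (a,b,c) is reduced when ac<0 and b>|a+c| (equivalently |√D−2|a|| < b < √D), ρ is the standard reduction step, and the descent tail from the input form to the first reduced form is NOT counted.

D = 3892, ⌊√D⌋ = 62
river: ρ → (18,34,-38)
river: ρ → (-38,42,14)
river: ρ → (14,42,-38)
river: ρ → (-38,34,18)
river: ρ → (18,38,-34)
river: ρ → (-34,30,22)
river: ρ → (22,58,-6)
river: ρ → (-6,62,2)
river: ρ → (2,62,-6)
river: ρ → (-6,58,22)
river: ρ → (22,30,-34)
river: ρ → (-34,38,18)
ρ-cycle length = 12 (tail of 0 descent steps not counted)

12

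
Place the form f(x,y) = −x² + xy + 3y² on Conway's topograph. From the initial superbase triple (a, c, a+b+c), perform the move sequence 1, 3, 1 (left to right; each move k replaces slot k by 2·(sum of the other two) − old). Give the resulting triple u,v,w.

start (-1,3,3) = (f(1,0),f(0,1),f(1,1))
replace slot 1: 2·(3+3) − (-1) = 13 → (13,3,3)
replace slot 3: 2·(13+3) − 3 = 29 → (13,3,29)
replace slot 1: 2·(3+29) − 13 = 51 → (51,3,29)

51,3,29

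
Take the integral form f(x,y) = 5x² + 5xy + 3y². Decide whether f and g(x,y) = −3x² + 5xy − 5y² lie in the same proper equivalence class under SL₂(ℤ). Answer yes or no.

D₁ = -35, D₂ = -35
f: flip: (5,5,3)→(3,-5,5)
f: translate: b→1 (≡-5 mod 6), so (3,-5,5)→(3,1,3)
f: reduced (well bottom): (3,1,3) with a≤c, −a<b≤a
g is negative-definite; reduce −g:
−g: translate: b→1 (≡-5 mod 6), so (3,-5,5)→(3,1,3)
−g: reduced (well bottom): (3,1,3) with a≤c, −a<b≤a
flip sign back: reduced form of g is (-3,-1,-3)
reduced forms (3, 1, 3) vs (-3, -1, -3) ⇒ inequivalent

no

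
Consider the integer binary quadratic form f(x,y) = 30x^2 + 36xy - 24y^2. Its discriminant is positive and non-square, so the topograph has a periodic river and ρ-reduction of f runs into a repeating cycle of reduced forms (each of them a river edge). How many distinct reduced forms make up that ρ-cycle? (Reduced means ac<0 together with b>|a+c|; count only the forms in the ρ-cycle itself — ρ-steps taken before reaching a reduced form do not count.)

D = 4176, ⌊√D⌋ = 64
river: ρ → (-24,60,6)
river: ρ → (6,60,-24)
river: ρ → (-24,36,30)
river: ρ → (30,24,-30)
river: ρ → (-30,36,24)
river: ρ → (24,60,-6)
river: ρ → (-6,60,24)
river: ρ → (24,36,-30)
river: ρ → (-30,24,30)
river: ρ → (30,36,-24)
ρ-cycle length = 10 (tail of 0 descent steps not counted)

10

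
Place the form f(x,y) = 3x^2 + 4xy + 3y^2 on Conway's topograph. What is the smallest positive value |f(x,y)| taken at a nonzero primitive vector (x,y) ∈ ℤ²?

translate: b→-2 (≡4 mod 6), so (3,4,3)→(3,-2,2)
flip: (3,-2,2)→(2,2,3)
reduced (well bottom): (2,2,3) with a≤c, −a<b≤a
well minimum = a = 2

2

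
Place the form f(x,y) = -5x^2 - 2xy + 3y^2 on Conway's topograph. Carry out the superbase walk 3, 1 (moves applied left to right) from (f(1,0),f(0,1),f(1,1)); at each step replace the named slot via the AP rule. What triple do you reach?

start (-5,3,-4) = (f(1,0),f(0,1),f(1,1))
replace slot 3: 2·((-5)+3) − (-4) = 0 → (-5,3,0)
replace slot 1: 2·(3+0) − (-5) = 11 → (11,3,0)

11,3,0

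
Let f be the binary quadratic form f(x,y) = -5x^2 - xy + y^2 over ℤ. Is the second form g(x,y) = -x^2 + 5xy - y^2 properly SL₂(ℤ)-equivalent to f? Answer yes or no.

D₁ = 21, D₂ = 21
river cycle of f (length 2): (1, 3, -3), (-3, 3, 1)
river cycle of g (length 2): (-1, 3, 3), (3, 3, -1)
cycles differ ⇒ inequivalent

no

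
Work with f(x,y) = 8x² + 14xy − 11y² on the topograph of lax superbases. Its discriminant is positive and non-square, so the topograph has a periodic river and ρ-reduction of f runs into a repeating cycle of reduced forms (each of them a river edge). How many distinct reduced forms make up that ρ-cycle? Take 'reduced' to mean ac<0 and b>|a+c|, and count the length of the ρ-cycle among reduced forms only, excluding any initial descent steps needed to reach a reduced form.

D = 548, ⌊√D⌋ = 23
river: ρ → (-11,8,11)
river: ρ → (11,14,-8)
river: ρ → (-8,18,7)
river: ρ → (7,10,-16)
river: ρ → (-16,22,1)
river: ρ → (1,22,-16)
river: ρ → (-16,10,7)
river: ρ → (7,18,-8)
river: ρ → (-8,14,11)
river: ρ → (11,8,-11)
river: ρ → (-11,14,8)
river: ρ → (8,18,-7)
river: ρ → (-7,10,16)
river: ρ → (16,22,-1)
river: ρ → (-1,22,16)
river: ρ → (16,10,-7)
river: ρ → (-7,18,8)
river: ρ → (8,14,-11)
ρ-cycle length = 18 (tail of 0 descent steps not counted)

18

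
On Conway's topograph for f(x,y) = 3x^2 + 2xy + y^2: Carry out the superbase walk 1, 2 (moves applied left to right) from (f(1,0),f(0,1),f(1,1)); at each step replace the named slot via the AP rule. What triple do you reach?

start (3,1,6) = (f(1,0),f(0,1),f(1,1))
replace slot 1: 2·(1+6) − 3 = 11 → (11,1,6)
replace slot 2: 2·(11+6) − 1 = 33 → (11,33,6)

11,33,6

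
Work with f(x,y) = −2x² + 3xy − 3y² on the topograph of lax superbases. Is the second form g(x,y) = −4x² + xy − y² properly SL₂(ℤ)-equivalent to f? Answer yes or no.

D₁ = -15, D₂ = -15
f is negative-definite; reduce −f:
−f: translate: b→1 (≡-3 mod 4), so (2,-3,3)→(2,1,2)
−f: reduced (well bottom): (2,1,2) with a≤c, −a<b≤a
flip sign back: reduced form of f is (-2,-1,-2)
g is negative-definite; reduce −g:
−g: flip: (4,-1,1)→(1,1,4)
−g: reduced (well bottom): (1,1,4) with a≤c, −a<b≤a
flip sign back: reduced form of g is (-1,-1,-4)
reduced forms (-2, -1, -2) vs (-1, -1, -4) ⇒ inequivalent

no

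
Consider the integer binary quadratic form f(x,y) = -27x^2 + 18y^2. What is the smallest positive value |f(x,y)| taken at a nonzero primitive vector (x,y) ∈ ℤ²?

descent: ρ → (18,36,-9)  [lands on river]
river: ρ → (-9,36,18)
closes: descent 1, river 2
min |a| on river = 9

9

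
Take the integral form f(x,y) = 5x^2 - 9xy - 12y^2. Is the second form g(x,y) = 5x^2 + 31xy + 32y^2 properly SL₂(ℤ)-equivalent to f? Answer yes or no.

D₁ = 321, D₂ = 321
river cycle of f (length 6): (-12, 9, 5), (5, 11, -10), (-10, 9, 6), (6, 15, -4), (-4, 17, 2), (2, 15, -12)
river cycle of g (length 6): (5, 11, -10), (-10, 9, 6), (6, 15, -4), (-4, 17, 2), (2, 15, -12), (-12, 9, 5)
cycles coincide ⇒ equivalent

yes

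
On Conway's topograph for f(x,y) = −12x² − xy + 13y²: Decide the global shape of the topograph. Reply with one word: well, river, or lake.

D = b²−4ac = (-1)² − 4·(-12)·13 = 625
D = 25² is a perfect square ⇒ form factors over ℤ ⇒ lakes

lake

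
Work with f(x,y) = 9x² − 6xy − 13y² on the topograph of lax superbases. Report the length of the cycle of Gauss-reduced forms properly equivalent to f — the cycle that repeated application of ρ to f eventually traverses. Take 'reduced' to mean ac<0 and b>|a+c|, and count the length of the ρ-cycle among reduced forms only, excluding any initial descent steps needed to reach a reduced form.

D = 504, ⌊√D⌋ = 22
descent: ρ → (-13,6,9)  [lands on river]
river: ρ → (9,12,-10)
river: ρ → (-10,8,11)
river: ρ → (11,14,-7)
river: ρ → (-7,14,11)
river: ρ → (11,8,-10)
river: ρ → (-10,12,9)
river: ρ → (9,6,-13)
river: ρ → (-13,20,2)
river: ρ → (2,20,-13)
ρ-cycle length = 10 (tail of 1 descent step not counted)

10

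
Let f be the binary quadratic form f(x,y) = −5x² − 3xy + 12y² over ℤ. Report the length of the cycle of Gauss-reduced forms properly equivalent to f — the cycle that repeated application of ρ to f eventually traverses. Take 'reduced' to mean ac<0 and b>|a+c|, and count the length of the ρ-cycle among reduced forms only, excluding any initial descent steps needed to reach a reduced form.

D = 249, ⌊√D⌋ = 15
descent: ρ → (12,3,-5)
descent: ρ → (-5,7,10)  [lands on river]
river: ρ → (10,13,-2)
river: ρ → (-2,15,3)
river: ρ → (3,15,-2)
river: ρ → (-2,13,10)
river: ρ → (10,7,-5)
river: ρ → (-5,13,4)
river: ρ → (4,11,-8)
river: ρ → (-8,5,7)
river: ρ → (7,9,-6)
river: ρ → (-6,15,1)
river: ρ → (1,15,-6)
river: ρ → (-6,9,7)
river: ρ → (7,5,-8)
river: ρ → (-8,11,4)
river: ρ → (4,13,-5)
ρ-cycle length = 16 (tail of 2 descent steps not counted)

16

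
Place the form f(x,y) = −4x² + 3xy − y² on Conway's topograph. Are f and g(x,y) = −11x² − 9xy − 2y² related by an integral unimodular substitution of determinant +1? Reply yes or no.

D₁ = -7, D₂ = -7
f is negative-definite; reduce −f:
−f: flip: (4,-3,1)→(1,3,4)
−f: translate: b→1 (≡3 mod 2), so (1,3,4)→(1,1,2)
−f: reduced (well bottom): (1,1,2) with a≤c, −a<b≤a
flip sign back: reduced form of f is (-1,-1,-2)
g is negative-definite; reduce −g:
−g: flip: (11,9,2)→(2,-9,11)
−g: translate: b→-1 (≡-9 mod 4), so (2,-9,11)→(2,-1,1)
−g: flip: (2,-1,1)→(1,1,2)
−g: reduced (well bottom): (1,1,2) with a≤c, −a<b≤a
flip sign back: reduced form of g is (-1,-1,-2)
reduced forms (-1, -1, -2) vs (-1, -1, -2) ⇒ equivalent

yes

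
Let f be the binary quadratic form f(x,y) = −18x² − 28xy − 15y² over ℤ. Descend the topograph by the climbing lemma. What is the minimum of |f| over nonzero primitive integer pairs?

translate: b→-8 (≡28 mod 36), so (18,28,15)→(18,-8,5)
flip: (18,-8,5)→(5,8,18)
translate: b→-2 (≡8 mod 10), so (5,8,18)→(5,-2,15)
reduced (well bottom): (5,-2,15) with a≤c, −a<b≤a
well minimum |f| = |-5| = 5 (negative-definite)

5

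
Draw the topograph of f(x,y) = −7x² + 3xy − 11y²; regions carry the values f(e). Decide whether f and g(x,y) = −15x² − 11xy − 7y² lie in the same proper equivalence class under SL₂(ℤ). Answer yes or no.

D₁ = -299, D₂ = -299
f is negative-definite; reduce −f:
−f: reduced (well bottom): (7,-3,11) with a≤c, −a<b≤a
flip sign back: reduced form of f is (-7,3,-11)
g is negative-definite; reduce −g:
−g: flip: (15,11,7)→(7,-11,15)
−g: translate: b→3 (≡-11 mod 14), so (7,-11,15)→(7,3,11)
−g: reduced (well bottom): (7,3,11) with a≤c, −a<b≤a
flip sign back: reduced form of g is (-7,-3,-11)
reduced forms (-7, 3, -11) vs (-7, -3, -11) ⇒ inequivalent

no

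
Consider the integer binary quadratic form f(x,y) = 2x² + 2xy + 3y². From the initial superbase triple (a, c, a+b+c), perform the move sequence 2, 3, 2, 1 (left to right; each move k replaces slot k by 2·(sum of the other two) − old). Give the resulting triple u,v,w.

start (2,3,7) = (f(1,0),f(0,1),f(1,1))
replace slot 2: 2·(2+7) − 3 = 15 → (2,15,7)
replace slot 3: 2·(2+15) − 7 = 27 → (2,15,27)
replace slot 2: 2·(2+27) − 15 = 43 → (2,43,27)
replace slot 1: 2·(43+27) − 2 = 138 → (138,43,27)

138,43,27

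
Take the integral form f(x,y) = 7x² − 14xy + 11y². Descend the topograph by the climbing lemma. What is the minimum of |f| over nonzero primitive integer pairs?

translate: b→0 (≡-14 mod 14), so (7,-14,11)→(7,0,4)
flip: (7,0,4)→(4,0,7)
reduced (well bottom): (4,0,7) with a≤c, −a<b≤a
well minimum = a = 4

4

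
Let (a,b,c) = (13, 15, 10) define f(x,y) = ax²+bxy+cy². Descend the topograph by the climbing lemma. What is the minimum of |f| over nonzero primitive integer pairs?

translate: b→-11 (≡15 mod 26), so (13,15,10)→(13,-11,8)
flip: (13,-11,8)→(8,11,13)
translate: b→-5 (≡11 mod 16), so (8,11,13)→(8,-5,10)
reduced (well bottom): (8,-5,10) with a≤c, −a<b≤a
well minimum = a = 8

8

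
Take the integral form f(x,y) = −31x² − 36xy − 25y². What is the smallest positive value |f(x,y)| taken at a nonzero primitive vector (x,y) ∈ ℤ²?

translate: b→-26 (≡36 mod 62), so (31,36,25)→(31,-26,20)
flip: (31,-26,20)→(20,26,31)
translate: b→-14 (≡26 mod 40), so (20,26,31)→(20,-14,25)
reduced (well bottom): (20,-14,25) with a≤c, −a<b≤a
well minimum |f| = |-20| = 20 (negative-definite)

20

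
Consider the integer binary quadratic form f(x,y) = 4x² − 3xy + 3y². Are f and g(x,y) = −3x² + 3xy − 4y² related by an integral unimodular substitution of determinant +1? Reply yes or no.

D₁ = -39, D₂ = -39
f: flip: (4,-3,3)→(3,3,4)
f: reduced (well bottom): (3,3,4) with a≤c, −a<b≤a
g is negative-definite; reduce −g:
−g: translate: b→3 (≡-3 mod 6), so (3,-3,4)→(3,3,4)
−g: reduced (well bottom): (3,3,4) with a≤c, −a<b≤a
flip sign back: reduced form of g is (-3,-3,-4)
reduced forms (3, 3, 4) vs (-3, -3, -4) ⇒ inequivalent

no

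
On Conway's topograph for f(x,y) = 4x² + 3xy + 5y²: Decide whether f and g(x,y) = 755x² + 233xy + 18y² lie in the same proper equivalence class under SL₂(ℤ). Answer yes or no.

D₁ = -71, D₂ = -71
f: reduced (well bottom): (4,3,5) with a≤c, −a<b≤a
g: flip: (755,233,18)→(18,-233,755)
g: translate: b→-17 (≡-233 mod 36), so (18,-233,755)→(18,-17,5)
g: flip: (18,-17,5)→(5,17,18)
g: translate: b→-3 (≡17 mod 10), so (5,17,18)→(5,-3,4)
g: flip: (5,-3,4)→(4,3,5)
g: reduced (well bottom): (4,3,5) with a≤c, −a<b≤a
reduced forms (4, 3, 5) vs (4, 3, 5) ⇒ equivalent

yes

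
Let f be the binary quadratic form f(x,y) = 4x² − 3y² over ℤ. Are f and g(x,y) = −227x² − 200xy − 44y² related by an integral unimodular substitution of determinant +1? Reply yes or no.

D₁ = 48, D₂ = 48
river cycle of f (length 2): (-3, 6, 1), (1, 6, -3)
river cycle of g (length 2): (-3, 6, 1), (1, 6, -3)
cycles coincide ⇒ equivalent

yes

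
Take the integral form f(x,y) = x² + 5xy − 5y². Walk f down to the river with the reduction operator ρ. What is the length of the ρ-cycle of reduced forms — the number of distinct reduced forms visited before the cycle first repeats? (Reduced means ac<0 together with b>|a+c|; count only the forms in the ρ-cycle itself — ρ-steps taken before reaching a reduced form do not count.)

D = 45, ⌊√D⌋ = 6
river: ρ → (-5,5,1)
river: ρ → (1,5,-5)
ρ-cycle length = 2 (tail of 0 descent steps not counted)

2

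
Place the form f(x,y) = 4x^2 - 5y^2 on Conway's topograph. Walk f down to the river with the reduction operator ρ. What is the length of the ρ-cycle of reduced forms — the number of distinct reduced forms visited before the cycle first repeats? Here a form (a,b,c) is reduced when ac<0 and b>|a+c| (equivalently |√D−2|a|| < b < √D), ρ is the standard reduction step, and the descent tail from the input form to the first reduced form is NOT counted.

D = 80, ⌊√D⌋ = 8
descent: ρ → (-5,0,4)
descent: ρ → (4,8,-1)  [lands on river]
river: ρ → (-1,8,4)
ρ-cycle length = 2 (tail of 2 descent steps not counted)

2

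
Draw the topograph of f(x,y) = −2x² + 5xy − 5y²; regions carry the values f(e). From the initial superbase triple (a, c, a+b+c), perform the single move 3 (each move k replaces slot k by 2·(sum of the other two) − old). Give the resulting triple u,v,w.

start (-2,-5,-2) = (f(1,0),f(0,1),f(1,1))
replace slot 3: 2·((-2)+(-5)) − (-2) = -12 → (-2,-5,-12)

-2,-5,-12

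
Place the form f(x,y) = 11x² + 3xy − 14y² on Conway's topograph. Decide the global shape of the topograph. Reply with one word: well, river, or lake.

D = b²−4ac = 3² − 4·11·(-14) = 625
D = 25² is a perfect square ⇒ form factors over ℤ ⇒ lakes

lake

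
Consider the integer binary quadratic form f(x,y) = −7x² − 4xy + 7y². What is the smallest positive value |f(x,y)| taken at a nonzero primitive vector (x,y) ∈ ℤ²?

descent: ρ → (7,4,-7)  [lands on river]
river: ρ → (-7,10,4)
river: ρ → (4,14,-1)
river: ρ → (-1,14,4)
river: ρ → (4,10,-7)
river: ρ → (-7,4,7)
river: ρ → (7,10,-4)
river: ρ → (-4,14,1)
river: ρ → (1,14,-4)
river: ρ → (-4,10,7)
closes: descent 1, river 10
min |a| on river = 1

1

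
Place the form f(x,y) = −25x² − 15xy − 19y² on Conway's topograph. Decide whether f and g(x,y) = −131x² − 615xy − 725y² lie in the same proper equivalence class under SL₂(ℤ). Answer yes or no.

D₁ = -1675, D₂ = -1675
f is negative-definite; reduce −f:
−f: flip: (25,15,19)→(19,-15,25)
−f: reduced (well bottom): (19,-15,25) with a≤c, −a<b≤a
flip sign back: reduced form of f is (-19,15,-25)
g is negative-definite; reduce −g:
−g: translate: b→91 (≡615 mod 262), so (131,615,725)→(131,91,19)
−g: flip: (131,91,19)→(19,-91,131)
−g: translate: b→-15 (≡-91 mod 38), so (19,-91,131)→(19,-15,25)
−g: reduced (well bottom): (19,-15,25) with a≤c, −a<b≤a
flip sign back: reduced form of g is (-19,15,-25)
reduced forms (-19, 15, -25) vs (-19, 15, -25) ⇒ equivalent

yes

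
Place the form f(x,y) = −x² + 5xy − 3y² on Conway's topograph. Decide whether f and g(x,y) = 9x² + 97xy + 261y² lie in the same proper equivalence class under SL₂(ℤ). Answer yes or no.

D₁ = 13, D₂ = 13
river cycle of f (length 2): (1, 3, -1), (-1, 3, 1)
river cycle of g (length 2): (1, 3, -1), (-1, 3, 1)
cycles coincide ⇒ equivalent

yes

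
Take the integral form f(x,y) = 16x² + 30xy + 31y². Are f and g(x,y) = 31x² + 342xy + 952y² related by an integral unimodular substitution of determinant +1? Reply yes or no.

D₁ = -1084, D₂ = -1084
f: translate: b→-2 (≡30 mod 32), so (16,30,31)→(16,-2,17)
f: reduced (well bottom): (16,-2,17) with a≤c, −a<b≤a
g: translate: b→-30 (≡342 mod 62), so (31,342,952)→(31,-30,16)
g: flip: (31,-30,16)→(16,30,31)
g: translate: b→-2 (≡30 mod 32), so (16,30,31)→(16,-2,17)
g: reduced (well bottom): (16,-2,17) with a≤c, −a<b≤a
reduced forms (16, -2, 17) vs (16, -2, 17) ⇒ equivalent

yes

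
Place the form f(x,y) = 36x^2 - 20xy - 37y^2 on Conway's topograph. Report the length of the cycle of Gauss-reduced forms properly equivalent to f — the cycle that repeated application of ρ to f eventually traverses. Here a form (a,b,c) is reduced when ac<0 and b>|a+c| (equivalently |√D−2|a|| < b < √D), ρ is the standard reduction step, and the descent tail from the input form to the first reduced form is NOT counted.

D = 5728, ⌊√D⌋ = 75
descent: ρ → (-37,20,36)  [lands on river]
river: ρ → (36,52,-21)
river: ρ → (-21,74,3)
river: ρ → (3,70,-69)
river: ρ → (-69,68,4)
river: ρ → (4,68,-69)
river: ρ → (-69,70,3)
river: ρ → (3,74,-21)
river: ρ → (-21,52,36)
river: ρ → (36,20,-37)
river: ρ → (-37,54,19)
river: ρ → (19,60,-28)
river: ρ → (-28,52,27)
river: ρ → (27,56,-24)
river: ρ → (-24,40,43)
river: ρ → (43,46,-21)
river: ρ → (-21,38,51)
river: ρ → (51,64,-8)
river: ρ → (-8,64,51)
river: ρ → (51,38,-21)
river: ρ → (-21,46,43)
river: ρ → (43,40,-24)
river: ρ → (-24,56,27)
river: ρ → (27,52,-28)
river: ρ → (-28,60,19)
river: ρ → (19,54,-37)
ρ-cycle length = 26 (tail of 1 descent step not counted)

26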